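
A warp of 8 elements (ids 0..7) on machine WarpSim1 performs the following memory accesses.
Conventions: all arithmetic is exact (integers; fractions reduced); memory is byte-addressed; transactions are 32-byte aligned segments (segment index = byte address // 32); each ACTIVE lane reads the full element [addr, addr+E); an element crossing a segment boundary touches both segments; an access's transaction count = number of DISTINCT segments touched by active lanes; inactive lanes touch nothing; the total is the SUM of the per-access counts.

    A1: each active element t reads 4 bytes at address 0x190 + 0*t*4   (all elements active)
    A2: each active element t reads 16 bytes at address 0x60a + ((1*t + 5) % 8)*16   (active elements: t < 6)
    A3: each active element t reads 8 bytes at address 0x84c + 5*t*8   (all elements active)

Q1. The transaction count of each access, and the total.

A1: 1 transaction
A2: 5 transactions
A3: 10 transactions

Answer: 1,5,10; total 16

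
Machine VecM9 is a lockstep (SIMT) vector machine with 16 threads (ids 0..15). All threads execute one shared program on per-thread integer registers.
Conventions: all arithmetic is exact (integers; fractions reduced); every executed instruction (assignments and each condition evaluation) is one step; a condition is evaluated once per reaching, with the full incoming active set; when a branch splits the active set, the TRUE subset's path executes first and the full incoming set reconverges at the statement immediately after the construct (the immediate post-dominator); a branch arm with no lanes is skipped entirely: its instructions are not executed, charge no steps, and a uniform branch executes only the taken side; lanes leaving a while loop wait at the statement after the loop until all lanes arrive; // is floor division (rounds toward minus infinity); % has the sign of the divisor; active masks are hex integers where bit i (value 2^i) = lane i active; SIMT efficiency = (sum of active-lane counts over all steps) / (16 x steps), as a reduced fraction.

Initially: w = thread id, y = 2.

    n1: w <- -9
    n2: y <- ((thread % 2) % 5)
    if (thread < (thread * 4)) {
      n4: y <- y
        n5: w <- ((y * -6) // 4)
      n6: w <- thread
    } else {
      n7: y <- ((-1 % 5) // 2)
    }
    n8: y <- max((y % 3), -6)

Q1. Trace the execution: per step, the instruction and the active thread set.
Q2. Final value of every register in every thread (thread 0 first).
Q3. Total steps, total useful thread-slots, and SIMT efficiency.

step 0: w <- -9                      0xffff
step 1: y <- ((thread % 2) % 5)      0xffff
step 2: eval (thread < (thread * 4)) 0xffff
step 3: y <- y                       0xfffe
step 4: w <- ((y * -6) // 4)         0xfffe
step 5: w <- thread                  0xfffe
step 6: y <- ((-1 % 5) // 2)         0x0001
step 7: y <- max((y % 3), -6)        0xffff

Answer: 8 steps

w: -9,1,2,3,4,5,6,7,8,9,10,11,12,13,14,15
y: 2,1,0,1,0,1,0,1,0,1,0,1,0,1,0,1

steps = 8; useful = 110; efficiency = 110/128 = 55/64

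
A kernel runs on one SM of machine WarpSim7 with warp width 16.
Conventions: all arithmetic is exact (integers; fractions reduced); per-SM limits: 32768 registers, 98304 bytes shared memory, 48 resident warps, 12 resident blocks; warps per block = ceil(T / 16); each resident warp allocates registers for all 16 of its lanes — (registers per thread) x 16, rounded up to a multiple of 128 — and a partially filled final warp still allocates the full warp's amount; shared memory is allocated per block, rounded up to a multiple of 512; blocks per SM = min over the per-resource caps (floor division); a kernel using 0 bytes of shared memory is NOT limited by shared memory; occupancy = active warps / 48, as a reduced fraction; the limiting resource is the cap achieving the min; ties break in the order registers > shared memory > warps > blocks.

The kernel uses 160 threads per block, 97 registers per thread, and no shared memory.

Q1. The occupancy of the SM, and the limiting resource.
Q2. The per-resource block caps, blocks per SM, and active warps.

Answer: occupancy 5/24, limited by registers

registers: 1 block
shared memory: no limit (kernel uses none)
warps: 4 blocks
blocks: 12 blocks

Answer: 1 block, 10 active warps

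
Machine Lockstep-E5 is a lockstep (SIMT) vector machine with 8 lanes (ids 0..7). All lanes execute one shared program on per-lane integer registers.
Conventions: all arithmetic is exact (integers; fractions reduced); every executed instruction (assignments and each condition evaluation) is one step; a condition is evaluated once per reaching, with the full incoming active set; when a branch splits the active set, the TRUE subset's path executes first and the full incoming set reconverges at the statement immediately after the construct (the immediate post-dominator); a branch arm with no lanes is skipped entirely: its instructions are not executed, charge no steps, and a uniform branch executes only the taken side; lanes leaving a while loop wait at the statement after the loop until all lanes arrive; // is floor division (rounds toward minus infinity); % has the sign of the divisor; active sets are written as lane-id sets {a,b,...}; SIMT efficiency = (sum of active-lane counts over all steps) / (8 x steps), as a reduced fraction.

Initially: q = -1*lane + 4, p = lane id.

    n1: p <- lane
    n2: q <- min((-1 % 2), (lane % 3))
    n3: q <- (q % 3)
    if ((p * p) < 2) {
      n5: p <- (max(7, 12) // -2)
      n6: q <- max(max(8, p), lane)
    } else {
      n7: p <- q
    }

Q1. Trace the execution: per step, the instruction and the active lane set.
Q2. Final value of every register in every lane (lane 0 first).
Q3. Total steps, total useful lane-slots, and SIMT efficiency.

step 0: p <- lane                    {0,1,2,3,4,5,6,7}
step 1: q <- min((-1 % 2), (lane % 3)) {0,1,2,3,4,5,6,7}
step 2: q <- (q % 3)                 {0,1,2,3,4,5,6,7}
step 3: eval ((p * p) < 2)           {0,1,2,3,4,5,6,7}
step 4: p <- (max(7, 12) // -2)      {0,1}
step 5: q <- max(max(8, p), lane)    {0,1}
step 6: p <- q                       {2,3,4,5,6,7}

Answer: 7 steps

q: 8,8,1,0,1,1,0,1
p: -6,-6,1,0,1,1,0,1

steps = 7; useful = 42; efficiency = 42/56 = 3/4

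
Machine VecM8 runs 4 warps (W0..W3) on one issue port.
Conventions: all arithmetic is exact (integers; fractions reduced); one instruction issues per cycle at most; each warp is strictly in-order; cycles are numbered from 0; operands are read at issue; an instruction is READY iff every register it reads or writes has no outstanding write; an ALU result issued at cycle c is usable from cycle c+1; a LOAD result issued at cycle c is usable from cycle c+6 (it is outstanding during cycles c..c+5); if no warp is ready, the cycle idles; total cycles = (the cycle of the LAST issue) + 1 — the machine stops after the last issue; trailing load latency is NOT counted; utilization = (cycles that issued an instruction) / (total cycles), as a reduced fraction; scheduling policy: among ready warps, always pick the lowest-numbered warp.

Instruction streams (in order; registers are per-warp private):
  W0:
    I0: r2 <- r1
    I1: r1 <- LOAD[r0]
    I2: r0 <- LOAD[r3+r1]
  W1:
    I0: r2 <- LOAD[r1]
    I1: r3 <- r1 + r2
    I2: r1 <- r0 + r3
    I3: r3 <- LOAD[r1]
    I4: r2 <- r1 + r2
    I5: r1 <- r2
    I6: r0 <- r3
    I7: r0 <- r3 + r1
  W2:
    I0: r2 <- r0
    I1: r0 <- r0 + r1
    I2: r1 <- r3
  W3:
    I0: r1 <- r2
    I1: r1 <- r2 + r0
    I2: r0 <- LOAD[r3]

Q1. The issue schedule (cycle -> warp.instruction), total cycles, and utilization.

cycle 0: W0.I0
cycle 1: W0.I1
cycle 2: W1.I0
cycle 3: W2.I0
cycle 4: W2.I1
cycle 5: W2.I2
cycle 6: W3.I0
cycle 7: W0.I2
cycle 8: W1.I1
cycle 9: W1.I2
cycle 10: W1.I3
cycle 11: W1.I4
cycle 12: W1.I5
cycle 13: W3.I1
cycle 14: W3.I2
cycle 15: idle
cycle 16: W1.I6
cycle 17: W1.I7

Answer: 18 cycles, utilization 17/18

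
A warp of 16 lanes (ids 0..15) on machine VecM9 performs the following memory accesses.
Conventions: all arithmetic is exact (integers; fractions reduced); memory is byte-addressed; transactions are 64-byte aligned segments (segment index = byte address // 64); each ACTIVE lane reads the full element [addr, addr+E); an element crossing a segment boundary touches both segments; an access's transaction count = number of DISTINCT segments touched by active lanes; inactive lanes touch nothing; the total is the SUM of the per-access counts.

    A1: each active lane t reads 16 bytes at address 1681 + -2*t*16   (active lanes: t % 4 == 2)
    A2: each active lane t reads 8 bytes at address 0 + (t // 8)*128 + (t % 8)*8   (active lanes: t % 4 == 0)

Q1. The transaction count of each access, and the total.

A1: 4 transactions
A2: 2 transactions

Answer: 4,2; total 6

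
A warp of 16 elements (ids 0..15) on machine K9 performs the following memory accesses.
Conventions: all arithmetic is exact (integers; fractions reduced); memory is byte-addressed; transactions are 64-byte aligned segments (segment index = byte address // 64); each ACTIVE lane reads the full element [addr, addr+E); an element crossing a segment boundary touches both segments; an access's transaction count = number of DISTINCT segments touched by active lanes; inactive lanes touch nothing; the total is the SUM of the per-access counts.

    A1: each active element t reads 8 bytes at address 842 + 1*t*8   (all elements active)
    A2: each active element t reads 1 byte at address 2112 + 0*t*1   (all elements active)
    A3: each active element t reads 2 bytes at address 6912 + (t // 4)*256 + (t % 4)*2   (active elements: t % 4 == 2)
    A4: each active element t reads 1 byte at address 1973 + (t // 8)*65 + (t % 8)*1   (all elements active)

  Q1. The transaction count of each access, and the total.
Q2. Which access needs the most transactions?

A1: 3 transactions
A2: 1 transaction
A3: 4 transactions
A4: 2 transactions

Answer: 3,1,4,2; total 10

Answer: A3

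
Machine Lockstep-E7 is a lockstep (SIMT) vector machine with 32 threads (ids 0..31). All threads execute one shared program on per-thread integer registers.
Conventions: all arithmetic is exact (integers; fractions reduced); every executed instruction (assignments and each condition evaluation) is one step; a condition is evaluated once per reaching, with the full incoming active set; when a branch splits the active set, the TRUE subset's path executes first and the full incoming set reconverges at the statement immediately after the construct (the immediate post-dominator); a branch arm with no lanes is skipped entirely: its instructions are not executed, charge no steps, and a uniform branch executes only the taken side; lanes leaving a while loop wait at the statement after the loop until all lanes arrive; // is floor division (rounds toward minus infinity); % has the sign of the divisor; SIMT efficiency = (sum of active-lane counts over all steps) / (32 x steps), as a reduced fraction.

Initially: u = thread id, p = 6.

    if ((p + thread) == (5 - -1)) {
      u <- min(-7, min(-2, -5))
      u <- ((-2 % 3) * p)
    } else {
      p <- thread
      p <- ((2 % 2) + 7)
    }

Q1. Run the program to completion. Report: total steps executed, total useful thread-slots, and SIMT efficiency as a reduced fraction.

Answer: 5 steps, 96 useful, 3/5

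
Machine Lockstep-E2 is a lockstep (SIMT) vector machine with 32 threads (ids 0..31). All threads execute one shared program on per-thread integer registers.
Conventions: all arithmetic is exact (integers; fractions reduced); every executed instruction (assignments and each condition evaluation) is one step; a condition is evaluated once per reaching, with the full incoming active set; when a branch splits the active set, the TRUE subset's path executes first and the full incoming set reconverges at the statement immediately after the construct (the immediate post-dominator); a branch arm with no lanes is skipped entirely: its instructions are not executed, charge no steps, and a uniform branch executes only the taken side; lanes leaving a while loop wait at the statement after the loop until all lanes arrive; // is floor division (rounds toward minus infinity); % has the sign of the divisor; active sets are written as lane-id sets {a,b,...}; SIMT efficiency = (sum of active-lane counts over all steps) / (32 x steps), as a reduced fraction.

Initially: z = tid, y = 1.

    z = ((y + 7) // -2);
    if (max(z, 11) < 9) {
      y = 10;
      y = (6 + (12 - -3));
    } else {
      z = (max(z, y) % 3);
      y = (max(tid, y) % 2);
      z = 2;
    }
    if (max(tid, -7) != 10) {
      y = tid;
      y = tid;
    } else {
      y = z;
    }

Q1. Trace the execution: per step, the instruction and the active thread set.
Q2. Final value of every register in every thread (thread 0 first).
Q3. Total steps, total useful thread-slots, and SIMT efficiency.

step 0: z <- ((y + 7) // -2)         {0,1,2,3,4,5,6,7,8,9,10,11,12,13,14,15,16,17,18,19,20,21,22,23,24,25,26,27,28,29,30,31}
step 1: eval (max(z, 11) < 9)        {0,1,2,3,4,5,6,7,8,9,10,11,12,13,14,15,16,17,18,19,20,21,22,23,24,25,26,27,28,29,30,31}
step 2: z <- (max(z, y) % 3)         {0,1,2,3,4,5,6,7,8,9,10,11,12,13,14,15,16,17,18,19,20,21,22,23,24,25,26,27,28,29,30,31}
step 3: y <- (max(tid, y) % 2)       {0,1,2,3,4,5,6,7,8,9,10,11,12,13,14,15,16,17,18,19,20,21,22,23,24,25,26,27,28,29,30,31}
step 4: z <- 2                       {0,1,2,3,4,5,6,7,8,9,10,11,12,13,14,15,16,17,18,19,20,21,22,23,24,25,26,27,28,29,30,31}
step 5: eval (max(tid, -7) != 10)    {0,1,2,3,4,5,6,7,8,9,10,11,12,13,14,15,16,17,18,19,20,21,22,23,24,25,26,27,28,29,30,31}
step 6: y <- tid                     {0,1,2,3,4,5,6,7,8,9,11,12,13,14,15,16,17,18,19,20,21,22,23,24,25,26,27,28,29,30,31}
step 7: y <- tid                     {0,1,2,3,4,5,6,7,8,9,11,12,13,14,15,16,17,18,19,20,21,22,23,24,25,26,27,28,29,30,31}
step 8: y <- z                       {10}

Answer: 9 steps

z: 2,2,2,2,2,2,2,2,2,2,2,2,2,2,2,2,2,2,2,2,2,2,2,2,2,2,2,2,2,2,2,2
y: 0,1,2,3,4,5,6,7,8,9,2,11,12,13,14,15,16,17,18,19,20,21,22,23,24,25,26,27,28,29,30,31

steps = 9; useful = 255; efficiency = 255/288 = 85/96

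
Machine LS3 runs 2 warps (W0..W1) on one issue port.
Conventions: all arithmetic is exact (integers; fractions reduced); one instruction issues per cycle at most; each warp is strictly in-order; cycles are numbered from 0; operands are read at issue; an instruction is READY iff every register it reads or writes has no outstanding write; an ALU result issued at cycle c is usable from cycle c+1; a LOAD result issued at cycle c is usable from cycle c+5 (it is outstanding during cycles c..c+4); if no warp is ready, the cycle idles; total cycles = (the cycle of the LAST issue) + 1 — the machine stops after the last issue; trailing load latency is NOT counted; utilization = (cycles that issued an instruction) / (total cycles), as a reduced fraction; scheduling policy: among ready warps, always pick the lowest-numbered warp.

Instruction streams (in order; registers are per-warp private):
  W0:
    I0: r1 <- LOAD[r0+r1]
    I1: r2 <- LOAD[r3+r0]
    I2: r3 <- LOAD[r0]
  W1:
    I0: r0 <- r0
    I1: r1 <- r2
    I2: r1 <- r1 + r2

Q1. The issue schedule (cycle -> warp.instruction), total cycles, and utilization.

cycle 0: W0.I0
cycle 1: W0.I1
cycle 2: W0.I2
cycle 3: W1.I0
cycle 4: W1.I1
cycle 5: W1.I2

Answer: 6 cycles, utilization 1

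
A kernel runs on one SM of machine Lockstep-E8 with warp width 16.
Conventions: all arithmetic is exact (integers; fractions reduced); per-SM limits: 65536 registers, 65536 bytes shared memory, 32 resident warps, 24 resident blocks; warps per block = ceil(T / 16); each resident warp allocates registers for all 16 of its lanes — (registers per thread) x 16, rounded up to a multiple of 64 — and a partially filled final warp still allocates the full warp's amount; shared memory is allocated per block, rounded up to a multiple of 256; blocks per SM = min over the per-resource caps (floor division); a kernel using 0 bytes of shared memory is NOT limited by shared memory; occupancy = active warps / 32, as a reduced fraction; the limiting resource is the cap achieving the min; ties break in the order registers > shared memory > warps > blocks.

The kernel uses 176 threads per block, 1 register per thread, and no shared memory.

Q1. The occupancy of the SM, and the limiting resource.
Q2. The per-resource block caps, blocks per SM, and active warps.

Answer: occupancy 11/16, limited by warps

registers: 93 blocks
shared memory: no limit (kernel uses none)
warps: 2 blocks
blocks: 24 blocks

Answer: 2 blocks, 22 active warps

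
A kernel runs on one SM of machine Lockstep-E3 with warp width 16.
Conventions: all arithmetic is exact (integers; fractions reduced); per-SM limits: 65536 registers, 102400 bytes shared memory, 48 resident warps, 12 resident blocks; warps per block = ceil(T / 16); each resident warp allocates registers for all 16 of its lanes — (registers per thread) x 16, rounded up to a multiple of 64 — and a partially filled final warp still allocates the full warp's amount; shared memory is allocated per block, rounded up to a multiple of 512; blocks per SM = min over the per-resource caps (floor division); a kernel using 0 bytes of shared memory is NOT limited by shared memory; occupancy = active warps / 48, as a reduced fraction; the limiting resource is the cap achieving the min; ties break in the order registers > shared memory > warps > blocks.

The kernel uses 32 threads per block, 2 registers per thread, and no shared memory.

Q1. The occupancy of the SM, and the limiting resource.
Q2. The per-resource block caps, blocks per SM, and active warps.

Answer: occupancy 1/2, limited by blocks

registers: 512 blocks
shared memory: no limit (kernel uses none)
warps: 24 blocks
blocks: 12 blocks

Answer: 12 blocks, 24 active warps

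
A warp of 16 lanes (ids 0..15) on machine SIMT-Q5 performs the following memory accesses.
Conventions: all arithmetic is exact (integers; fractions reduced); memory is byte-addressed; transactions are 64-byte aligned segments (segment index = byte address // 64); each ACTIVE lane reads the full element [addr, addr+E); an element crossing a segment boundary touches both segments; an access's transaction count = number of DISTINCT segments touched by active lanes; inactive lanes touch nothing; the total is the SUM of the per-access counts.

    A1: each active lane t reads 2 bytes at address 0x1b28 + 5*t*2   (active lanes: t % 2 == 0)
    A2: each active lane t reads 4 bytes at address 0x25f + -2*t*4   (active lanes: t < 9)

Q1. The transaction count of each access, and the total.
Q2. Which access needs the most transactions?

A1: 3 transactions
A2: 2 transactions

Answer: 3,2; total 5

Answer: A1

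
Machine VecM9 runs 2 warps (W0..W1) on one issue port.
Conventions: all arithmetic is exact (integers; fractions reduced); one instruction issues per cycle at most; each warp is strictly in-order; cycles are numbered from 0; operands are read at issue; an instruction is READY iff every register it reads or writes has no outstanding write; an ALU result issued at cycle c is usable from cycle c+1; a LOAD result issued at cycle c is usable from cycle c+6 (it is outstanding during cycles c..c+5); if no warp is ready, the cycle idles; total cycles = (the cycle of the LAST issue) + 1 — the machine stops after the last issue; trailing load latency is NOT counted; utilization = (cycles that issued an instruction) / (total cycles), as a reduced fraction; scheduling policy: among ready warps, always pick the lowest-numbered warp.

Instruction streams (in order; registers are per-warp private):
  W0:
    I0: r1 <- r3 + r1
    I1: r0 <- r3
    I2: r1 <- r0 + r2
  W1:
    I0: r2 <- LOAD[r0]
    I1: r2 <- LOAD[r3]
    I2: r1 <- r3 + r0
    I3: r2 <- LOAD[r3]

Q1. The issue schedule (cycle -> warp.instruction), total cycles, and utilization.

cycle 0: W0.I0
cycle 1: W0.I1
cycle 2: W0.I2
cycle 3: W1.I0
cycle 4: idle
cycle 5: idle
cycle 6: idle
cycle 7: idle
cycle 8: idle
cycle 9: W1.I1
cycle 10: W1.I2
cycle 11: idle
cycle 12: idle
cycle 13: idle
cycle 14: idle
cycle 15: W1.I3

Answer: 16 cycles, utilization 7/16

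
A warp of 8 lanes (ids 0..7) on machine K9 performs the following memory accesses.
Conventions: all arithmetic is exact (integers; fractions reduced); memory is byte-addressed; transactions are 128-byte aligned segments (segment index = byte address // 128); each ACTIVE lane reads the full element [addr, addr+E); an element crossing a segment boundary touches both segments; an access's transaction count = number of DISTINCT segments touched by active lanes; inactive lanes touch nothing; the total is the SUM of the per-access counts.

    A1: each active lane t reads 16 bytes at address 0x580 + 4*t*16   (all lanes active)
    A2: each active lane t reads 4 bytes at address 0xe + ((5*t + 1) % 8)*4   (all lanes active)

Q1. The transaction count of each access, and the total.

A1: 4 transactions
A2: 1 transaction

Answer: 4,1; total 5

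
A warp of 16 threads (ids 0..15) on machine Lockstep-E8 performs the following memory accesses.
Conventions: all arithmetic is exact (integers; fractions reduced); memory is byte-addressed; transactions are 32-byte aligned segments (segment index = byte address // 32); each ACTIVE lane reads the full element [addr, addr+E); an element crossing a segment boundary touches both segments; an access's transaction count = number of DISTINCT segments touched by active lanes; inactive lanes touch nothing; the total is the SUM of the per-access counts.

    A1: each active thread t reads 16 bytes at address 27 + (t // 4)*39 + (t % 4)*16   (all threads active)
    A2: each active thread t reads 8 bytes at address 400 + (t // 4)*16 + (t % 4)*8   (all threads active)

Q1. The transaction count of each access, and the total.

A1: 7 transactions
A2: 3 transactions

Answer: 7,3; total 10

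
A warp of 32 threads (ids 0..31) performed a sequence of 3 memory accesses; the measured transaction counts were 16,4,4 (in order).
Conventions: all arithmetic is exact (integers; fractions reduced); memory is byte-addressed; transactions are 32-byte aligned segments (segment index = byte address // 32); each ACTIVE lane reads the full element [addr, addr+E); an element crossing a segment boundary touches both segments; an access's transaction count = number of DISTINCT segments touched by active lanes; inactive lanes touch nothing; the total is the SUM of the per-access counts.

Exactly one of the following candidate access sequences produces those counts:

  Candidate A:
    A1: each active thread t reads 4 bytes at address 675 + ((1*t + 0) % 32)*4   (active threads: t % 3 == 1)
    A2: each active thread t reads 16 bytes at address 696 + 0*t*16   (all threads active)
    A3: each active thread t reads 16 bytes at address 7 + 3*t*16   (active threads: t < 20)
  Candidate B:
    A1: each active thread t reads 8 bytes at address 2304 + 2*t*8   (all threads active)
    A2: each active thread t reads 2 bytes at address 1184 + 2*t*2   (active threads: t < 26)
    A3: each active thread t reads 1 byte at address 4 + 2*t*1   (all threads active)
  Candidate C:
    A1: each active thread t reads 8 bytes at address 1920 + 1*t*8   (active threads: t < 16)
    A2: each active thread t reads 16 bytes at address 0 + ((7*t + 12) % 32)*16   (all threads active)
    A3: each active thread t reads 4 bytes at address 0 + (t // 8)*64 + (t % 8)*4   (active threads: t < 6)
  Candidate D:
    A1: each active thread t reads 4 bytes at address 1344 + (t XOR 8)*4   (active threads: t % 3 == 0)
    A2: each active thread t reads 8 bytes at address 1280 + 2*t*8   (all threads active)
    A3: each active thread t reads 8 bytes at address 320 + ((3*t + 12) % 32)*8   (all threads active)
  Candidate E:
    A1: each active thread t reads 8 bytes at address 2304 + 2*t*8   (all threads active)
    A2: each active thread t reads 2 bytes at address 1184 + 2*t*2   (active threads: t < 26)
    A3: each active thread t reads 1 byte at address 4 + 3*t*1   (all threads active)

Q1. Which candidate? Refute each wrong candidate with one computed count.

A: A1 gives 5 transactions, not 16
B: A3 gives 3 transactions, not 4
C: A1 gives 4 transactions, not 16
D: A1 gives 4 transactions, not 16
E: all counts match (16,4,4)

Answer: E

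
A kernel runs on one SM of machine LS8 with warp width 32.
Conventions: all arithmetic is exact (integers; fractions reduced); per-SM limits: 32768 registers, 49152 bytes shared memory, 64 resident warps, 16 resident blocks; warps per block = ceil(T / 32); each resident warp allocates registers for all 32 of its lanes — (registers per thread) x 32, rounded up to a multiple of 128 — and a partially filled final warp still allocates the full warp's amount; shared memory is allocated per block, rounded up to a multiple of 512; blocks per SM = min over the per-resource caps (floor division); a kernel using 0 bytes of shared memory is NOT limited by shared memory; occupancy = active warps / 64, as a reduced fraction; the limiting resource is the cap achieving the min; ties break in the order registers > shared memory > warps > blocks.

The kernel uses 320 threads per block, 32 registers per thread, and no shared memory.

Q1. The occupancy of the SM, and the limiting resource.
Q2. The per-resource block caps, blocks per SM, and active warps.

Answer: occupancy 15/32, limited by registers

registers: 3 blocks
shared memory: no limit (kernel uses none)
warps: 6 blocks
blocks: 16 blocks

Answer: 3 blocks, 30 active warps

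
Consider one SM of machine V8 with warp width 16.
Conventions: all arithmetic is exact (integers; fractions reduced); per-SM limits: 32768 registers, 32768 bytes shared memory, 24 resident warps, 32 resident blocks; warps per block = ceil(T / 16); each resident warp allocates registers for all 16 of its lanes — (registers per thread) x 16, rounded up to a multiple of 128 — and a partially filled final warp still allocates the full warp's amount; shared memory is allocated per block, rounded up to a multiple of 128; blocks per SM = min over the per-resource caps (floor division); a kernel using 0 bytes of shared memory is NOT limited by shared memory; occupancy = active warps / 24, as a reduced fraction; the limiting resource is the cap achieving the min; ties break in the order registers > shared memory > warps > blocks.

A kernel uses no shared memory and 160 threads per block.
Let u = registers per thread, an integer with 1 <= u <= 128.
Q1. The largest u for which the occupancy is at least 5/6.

Answer: u = 96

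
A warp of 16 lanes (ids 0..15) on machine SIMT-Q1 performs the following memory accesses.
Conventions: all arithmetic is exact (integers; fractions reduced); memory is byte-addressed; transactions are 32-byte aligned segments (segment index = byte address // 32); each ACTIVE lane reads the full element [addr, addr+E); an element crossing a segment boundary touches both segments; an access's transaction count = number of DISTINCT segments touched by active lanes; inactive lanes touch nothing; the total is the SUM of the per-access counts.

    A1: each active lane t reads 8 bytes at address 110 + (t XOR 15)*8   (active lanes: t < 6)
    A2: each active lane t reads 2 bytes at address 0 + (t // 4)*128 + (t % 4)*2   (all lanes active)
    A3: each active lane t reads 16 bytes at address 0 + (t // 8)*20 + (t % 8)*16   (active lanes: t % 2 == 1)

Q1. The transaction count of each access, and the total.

A1: 3 transactions
A2: 4 transactions
A3: 5 transactions

Answer: 3,4,5; total 12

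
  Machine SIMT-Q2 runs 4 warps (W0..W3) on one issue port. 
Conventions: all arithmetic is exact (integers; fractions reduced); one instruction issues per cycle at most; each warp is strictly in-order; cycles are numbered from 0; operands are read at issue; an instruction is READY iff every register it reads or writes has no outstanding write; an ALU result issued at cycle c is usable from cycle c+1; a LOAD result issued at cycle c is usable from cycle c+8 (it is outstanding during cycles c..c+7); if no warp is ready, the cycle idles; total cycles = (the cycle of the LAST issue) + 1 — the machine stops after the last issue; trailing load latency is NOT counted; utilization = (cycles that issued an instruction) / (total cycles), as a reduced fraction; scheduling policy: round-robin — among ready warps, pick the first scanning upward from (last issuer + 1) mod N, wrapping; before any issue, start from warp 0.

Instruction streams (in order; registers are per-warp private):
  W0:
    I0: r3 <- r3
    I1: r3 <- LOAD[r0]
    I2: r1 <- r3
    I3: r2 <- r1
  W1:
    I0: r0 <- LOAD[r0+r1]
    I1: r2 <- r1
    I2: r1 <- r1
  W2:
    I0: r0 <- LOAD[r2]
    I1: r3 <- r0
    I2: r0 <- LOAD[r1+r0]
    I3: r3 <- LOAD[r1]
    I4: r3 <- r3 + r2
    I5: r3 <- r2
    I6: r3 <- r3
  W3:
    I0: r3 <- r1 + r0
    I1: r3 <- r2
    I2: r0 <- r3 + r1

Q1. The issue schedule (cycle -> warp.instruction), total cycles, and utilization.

cycle 0: W0.I0
cycle 1: W1.I0
cycle 2: W2.I0
cycle 3: W3.I0
cycle 4: W0.I1
cycle 5: W1.I1
cycle 6: W3.I1
cycle 7: W1.I2
cycle 8: W3.I2
cycle 9: idle
cycle 10: W2.I1
cycle 11: W2.I2
cycle 12: W0.I2
cycle 13: W2.I3
cycle 14: W0.I3
cycle 15: idle
cycle 16: idle
cycle 17: idle
cycle 18: idle
cycle 19: idle
cycle 20: idle
cycle 21: W2.I4
cycle 22: W2.I5
cycle 23: W2.I6

Answer: 24 cycles, utilization 17/24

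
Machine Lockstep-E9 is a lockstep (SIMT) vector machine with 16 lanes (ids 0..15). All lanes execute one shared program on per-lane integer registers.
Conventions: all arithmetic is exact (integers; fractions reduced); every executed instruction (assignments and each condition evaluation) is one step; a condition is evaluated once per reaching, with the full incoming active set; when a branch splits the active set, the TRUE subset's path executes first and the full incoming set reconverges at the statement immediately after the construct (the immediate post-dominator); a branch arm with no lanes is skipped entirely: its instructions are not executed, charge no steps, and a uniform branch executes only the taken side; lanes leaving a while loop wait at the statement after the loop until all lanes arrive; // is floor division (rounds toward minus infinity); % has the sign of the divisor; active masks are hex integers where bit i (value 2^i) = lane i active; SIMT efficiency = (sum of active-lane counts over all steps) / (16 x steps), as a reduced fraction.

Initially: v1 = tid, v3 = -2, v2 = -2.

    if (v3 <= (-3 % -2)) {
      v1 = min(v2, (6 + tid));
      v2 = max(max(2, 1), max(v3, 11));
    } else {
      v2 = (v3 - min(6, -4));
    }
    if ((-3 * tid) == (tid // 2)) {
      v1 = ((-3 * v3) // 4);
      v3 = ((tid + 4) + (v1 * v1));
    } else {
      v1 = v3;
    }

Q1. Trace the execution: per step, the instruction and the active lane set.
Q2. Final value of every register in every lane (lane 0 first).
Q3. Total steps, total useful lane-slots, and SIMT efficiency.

step 0: eval (v3 <= (-3 % -2))       0xffff
step 1: v1 <- min(v2, (6 + tid))     0xffff
step 2: v2 <- max(max(2, 1), max(v3, 11)) 0xffff
step 3: eval ((-3 * tid) == (tid // 2)) 0xffff
step 4: v1 <- ((-3 * v3) // 4)       0x0001
step 5: v3 <- ((tid + 4) + (v1 * v1)) 0x0001
step 6: v1 <- v3                     0xfffe

Answer: 7 steps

v1: 1,-2,-2,-2,-2,-2,-2,-2,-2,-2,-2,-2,-2,-2,-2,-2
v3: 5,-2,-2,-2,-2,-2,-2,-2,-2,-2,-2,-2,-2,-2,-2,-2
v2: 11,11,11,11,11,11,11,11,11,11,11,11,11,11,11,11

steps = 7; useful = 81; efficiency = 81/112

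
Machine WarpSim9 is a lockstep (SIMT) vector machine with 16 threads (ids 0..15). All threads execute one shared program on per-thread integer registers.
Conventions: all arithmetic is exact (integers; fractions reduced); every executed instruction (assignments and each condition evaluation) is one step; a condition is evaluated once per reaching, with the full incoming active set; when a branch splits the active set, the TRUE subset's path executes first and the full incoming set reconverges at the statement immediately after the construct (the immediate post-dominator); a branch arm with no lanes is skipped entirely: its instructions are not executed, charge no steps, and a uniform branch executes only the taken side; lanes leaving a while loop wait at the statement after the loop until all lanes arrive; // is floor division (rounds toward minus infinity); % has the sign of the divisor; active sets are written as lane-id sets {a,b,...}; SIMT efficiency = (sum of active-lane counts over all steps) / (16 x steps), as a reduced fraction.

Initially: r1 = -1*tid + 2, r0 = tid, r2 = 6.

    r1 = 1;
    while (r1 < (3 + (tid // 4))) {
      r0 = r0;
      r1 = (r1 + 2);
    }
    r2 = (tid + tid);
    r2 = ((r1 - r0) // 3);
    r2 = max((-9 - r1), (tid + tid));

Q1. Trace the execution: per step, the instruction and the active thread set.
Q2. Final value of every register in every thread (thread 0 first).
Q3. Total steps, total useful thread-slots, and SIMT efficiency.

step 0: r1 <- 1                      {0,1,2,3,4,5,6,7,8,9,10,11,12,13,14,15}
step 1: eval (r1 < (3 + (tid // 4))) {0,1,2,3,4,5,6,7,8,9,10,11,12,13,14,15}
step 2: r0 <- r0                     {0,1,2,3,4,5,6,7,8,9,10,11,12,13,14,15}
step 3: r1 <- (r1 + 2)               {0,1,2,3,4,5,6,7,8,9,10,11,12,13,14,15}
step 4: eval (r1 < (3 + (tid // 4))) {0,1,2,3,4,5,6,7,8,9,10,11,12,13,14,15}
step 5: r0 <- r0                     {4,5,6,7,8,9,10,11,12,13,14,15}
step 6: r1 <- (r1 + 2)               {4,5,6,7,8,9,10,11,12,13,14,15}
step 7: eval (r1 < (3 + (tid // 4))) {4,5,6,7,8,9,10,11,12,13,14,15}
step 8: r0 <- r0                     {12,13,14,15}
step 9: r1 <- (r1 + 2)               {12,13,14,15}
step 10: eval (r1 < (3 + (tid // 4))) {12,13,14,15}
step 11: r2 <- (tid + tid)            {0,1,2,3,4,5,6,7,8,9,10,11,12,13,14,15}
step 12: r2 <- ((r1 - r0) // 3)       {0,1,2,3,4,5,6,7,8,9,10,11,12,13,14,15}
step 13: r2 <- max((-9 - r1), (tid + tid)) {0,1,2,3,4,5,6,7,8,9,10,11,12,13,14,15}

Answer: 14 steps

r1: 3,3,3,3,5,5,5,5,5,5,5,5,7,7,7,7
r0: 0,1,2,3,4,5,6,7,8,9,10,11,12,13,14,15
r2: 0,2,4,6,8,10,12,14,16,18,20,22,24,26,28,30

steps = 14; useful = 176; efficiency = 176/224 = 11/14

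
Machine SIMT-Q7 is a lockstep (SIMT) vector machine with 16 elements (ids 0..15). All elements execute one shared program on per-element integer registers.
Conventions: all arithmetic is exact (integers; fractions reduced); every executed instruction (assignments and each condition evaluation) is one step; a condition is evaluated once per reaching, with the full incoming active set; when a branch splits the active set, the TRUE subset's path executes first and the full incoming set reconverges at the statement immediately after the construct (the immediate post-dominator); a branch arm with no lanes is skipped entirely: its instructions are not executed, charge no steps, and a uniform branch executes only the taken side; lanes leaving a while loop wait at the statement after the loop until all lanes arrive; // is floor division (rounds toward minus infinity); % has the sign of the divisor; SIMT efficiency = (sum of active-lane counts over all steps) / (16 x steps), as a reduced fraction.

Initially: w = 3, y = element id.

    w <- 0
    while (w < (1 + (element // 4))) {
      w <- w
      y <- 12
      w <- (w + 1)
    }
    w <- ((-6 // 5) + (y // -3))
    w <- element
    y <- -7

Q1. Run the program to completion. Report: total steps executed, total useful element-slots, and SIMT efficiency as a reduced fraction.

Answer: 21 steps, 240 useful, 5/7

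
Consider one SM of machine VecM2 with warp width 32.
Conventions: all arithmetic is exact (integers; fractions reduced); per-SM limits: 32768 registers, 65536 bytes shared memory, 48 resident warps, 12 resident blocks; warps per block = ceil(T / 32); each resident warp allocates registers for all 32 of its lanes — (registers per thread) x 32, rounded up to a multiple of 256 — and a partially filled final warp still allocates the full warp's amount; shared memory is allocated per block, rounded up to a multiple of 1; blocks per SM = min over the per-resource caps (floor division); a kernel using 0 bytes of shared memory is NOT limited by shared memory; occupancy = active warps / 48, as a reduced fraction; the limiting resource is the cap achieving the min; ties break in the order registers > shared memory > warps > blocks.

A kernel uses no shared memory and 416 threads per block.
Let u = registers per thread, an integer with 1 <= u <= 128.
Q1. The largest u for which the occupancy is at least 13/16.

Answer: u = 24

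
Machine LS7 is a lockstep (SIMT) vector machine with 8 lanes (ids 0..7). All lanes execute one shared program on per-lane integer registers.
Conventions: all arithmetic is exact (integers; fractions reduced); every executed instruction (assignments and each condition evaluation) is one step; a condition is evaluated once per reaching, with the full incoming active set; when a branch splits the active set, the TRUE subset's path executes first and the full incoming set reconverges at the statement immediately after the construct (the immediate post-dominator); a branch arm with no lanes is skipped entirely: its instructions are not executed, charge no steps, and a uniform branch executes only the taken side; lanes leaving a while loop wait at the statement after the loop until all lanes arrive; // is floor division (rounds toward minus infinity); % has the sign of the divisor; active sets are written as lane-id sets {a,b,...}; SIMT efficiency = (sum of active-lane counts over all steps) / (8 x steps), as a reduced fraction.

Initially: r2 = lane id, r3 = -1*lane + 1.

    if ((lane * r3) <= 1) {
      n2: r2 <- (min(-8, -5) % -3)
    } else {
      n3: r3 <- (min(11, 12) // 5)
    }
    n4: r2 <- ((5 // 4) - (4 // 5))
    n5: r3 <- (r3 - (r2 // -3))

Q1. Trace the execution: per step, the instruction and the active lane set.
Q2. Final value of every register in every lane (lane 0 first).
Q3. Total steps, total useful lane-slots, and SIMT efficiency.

step 0: eval ((lane * r3) <= 1)      {0,1,2,3,4,5,6,7}
step 1: r2 <- (min(-8, -5) % -3)     {0,1,2,3,4,5,6,7}
step 2: r2 <- ((5 // 4) - (4 // 5))  {0,1,2,3,4,5,6,7}
step 3: r3 <- (r3 - (r2 // -3))      {0,1,2,3,4,5,6,7}

Answer: 4 steps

r2: 1,1,1,1,1,1,1,1
r3: 2,1,0,-1,-2,-3,-4,-5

steps = 4; useful = 32; efficiency = 32/32 = 1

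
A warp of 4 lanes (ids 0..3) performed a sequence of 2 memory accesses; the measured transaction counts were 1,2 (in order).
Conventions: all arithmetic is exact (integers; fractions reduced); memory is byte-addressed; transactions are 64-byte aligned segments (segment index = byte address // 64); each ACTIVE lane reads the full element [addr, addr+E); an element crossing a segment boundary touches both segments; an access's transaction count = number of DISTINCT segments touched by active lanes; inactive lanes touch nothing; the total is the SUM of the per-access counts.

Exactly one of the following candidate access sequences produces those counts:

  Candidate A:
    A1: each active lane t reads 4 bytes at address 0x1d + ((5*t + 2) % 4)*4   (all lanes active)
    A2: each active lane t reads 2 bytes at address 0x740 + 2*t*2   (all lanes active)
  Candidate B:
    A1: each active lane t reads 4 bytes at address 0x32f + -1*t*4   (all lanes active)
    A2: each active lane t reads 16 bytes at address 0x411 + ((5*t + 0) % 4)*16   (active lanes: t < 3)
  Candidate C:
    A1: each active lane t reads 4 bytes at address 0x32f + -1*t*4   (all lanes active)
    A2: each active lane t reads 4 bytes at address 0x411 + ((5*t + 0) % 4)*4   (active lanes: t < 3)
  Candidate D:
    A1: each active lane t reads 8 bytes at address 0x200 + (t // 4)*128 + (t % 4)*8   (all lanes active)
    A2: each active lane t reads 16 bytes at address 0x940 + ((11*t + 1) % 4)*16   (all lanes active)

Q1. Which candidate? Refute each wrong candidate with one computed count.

A: A2 gives 1 transaction, not 2
C: A2 gives 1 transaction, not 2
D: A2 gives 1 transaction, not 2
B: all counts match (1,2)

Answer: B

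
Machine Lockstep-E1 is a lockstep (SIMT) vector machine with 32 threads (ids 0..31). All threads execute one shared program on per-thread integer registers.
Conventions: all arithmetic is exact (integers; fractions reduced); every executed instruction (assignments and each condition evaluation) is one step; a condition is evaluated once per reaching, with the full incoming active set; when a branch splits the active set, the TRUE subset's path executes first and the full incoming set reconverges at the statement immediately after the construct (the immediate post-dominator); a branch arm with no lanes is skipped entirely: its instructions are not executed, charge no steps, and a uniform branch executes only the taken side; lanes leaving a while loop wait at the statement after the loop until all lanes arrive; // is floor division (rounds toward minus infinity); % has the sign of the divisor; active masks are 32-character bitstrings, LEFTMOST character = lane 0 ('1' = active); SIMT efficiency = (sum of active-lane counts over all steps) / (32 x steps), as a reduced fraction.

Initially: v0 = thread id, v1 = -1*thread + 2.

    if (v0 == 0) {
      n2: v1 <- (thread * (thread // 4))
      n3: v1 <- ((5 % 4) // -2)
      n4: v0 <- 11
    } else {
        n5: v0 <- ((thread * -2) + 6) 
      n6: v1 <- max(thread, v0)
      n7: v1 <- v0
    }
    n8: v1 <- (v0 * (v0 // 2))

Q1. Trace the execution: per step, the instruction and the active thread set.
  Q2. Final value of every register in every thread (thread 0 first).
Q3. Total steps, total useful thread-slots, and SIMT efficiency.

step 0: eval (v0 == 0)               11111111111111111111111111111111
step 1: v1 <- (thread * (thread // 4)) 10000000000000000000000000000000
step 2: v1 <- ((5 % 4) // -2)        10000000000000000000000000000000
step 3: v0 <- 11                     10000000000000000000000000000000
step 4: v0 <- ((thread * -2) + 6)    01111111111111111111111111111111
step 5: v1 <- max(thread, v0)        01111111111111111111111111111111
step 6: v1 <- v0                     01111111111111111111111111111111
step 7: v1 <- (v0 * (v0 // 2))       11111111111111111111111111111111

Answer: 8 steps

v0: 11,4,2,0,-2,-4,-6,-8,-10,-12,-14,-16,-18,-20,-22,-24,-26,-28,-30,-32,-34,-36,-38,-40,-42,-44,-46,-48,-50,-52,-54,-56
v1: 55,8,2,0,2,8,18,32,50,72,98,128,162,200,242,288,338,392,450,512,578,648,722,800,882,968,1058,1152,1250,1352,1458,1568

steps = 8; useful = 160; efficiency = 160/256 = 5/8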